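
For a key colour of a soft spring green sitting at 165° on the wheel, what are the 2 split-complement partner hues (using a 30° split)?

Complement of 165°: 165 + 180 = 345°
345 − 30 = 315°
345 + 30 = 375 → 375 − 360 = 15°

315° and 15°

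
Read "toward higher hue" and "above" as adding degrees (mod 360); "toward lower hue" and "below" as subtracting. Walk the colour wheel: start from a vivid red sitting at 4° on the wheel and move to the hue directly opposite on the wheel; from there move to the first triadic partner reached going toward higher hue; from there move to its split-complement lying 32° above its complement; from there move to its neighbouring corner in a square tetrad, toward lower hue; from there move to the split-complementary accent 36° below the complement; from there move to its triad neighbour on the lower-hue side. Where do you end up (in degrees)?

complement +180°: 4 + 180 = 184°
triadic ↑ +120°: 184 + 120 = 304°
split-comp 32° ↑ +212°: 304 + 212 = 516 → 516 − 360 = 156°
square ↓ −90°: 156 − 90 = 66°
split-comp 36° ↓ +144°: 66 + 144 = 210°
triadic ↓ −120°: 210 − 120 = 90°

90°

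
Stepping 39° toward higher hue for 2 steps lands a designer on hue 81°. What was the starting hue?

2 steps of 39° (toward higher hue) give a net shift of +78°.
Start = end − shift: 81 − 78 = 3°

3°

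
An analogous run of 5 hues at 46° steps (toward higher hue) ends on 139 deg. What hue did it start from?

4 steps of 46° (toward higher hue) give a net shift of +184°.
Start = end − shift: 139 − 184 = -45 → -45 + 360 = 315°

315°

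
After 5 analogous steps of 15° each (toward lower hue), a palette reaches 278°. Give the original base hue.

353°

5 steps of 15° (toward lower hue) give a net shift of −75°.
Start = end − shift: 278 + 75 = 353°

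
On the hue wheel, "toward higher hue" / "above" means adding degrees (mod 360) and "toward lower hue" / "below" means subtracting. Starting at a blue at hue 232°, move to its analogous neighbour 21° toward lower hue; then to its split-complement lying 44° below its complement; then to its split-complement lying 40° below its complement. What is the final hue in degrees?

127°

analog 21° ↓ −21°: 232 − 21 = 211°
split-comp 44° ↓ +136°: 211 + 136 = 347°
split-comp 40° ↓ +140°: 347 + 140 = 487 → 487 − 360 = 127°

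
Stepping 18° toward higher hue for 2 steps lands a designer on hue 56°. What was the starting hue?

2 steps of 18° (toward higher hue) give a net shift of +36°.
Start = end − shift: 56 − 36 = 20°

20°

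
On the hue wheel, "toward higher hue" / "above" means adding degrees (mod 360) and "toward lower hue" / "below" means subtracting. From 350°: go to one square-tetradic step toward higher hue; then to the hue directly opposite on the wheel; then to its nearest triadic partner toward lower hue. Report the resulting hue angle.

square ↑ +90°: 350 + 90 = 440 → 440 − 360 = 80°
complement +180°: 80 + 180 = 260°
triadic ↓ −120°: 260 − 120 = 140°

140°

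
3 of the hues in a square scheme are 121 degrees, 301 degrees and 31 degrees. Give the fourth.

A square tetradic scheme places four hues every 90°.
The full set through 31° is {31°, 121°, 211°, 301°}.
Given {31°, 121°, 301°}, the missing hue is 211°.

211°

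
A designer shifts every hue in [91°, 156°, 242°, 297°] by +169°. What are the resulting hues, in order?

260°, 325°, 51°, 106°

91 + 169 = 260°
156 + 169 = 325°
242 + 169 = 411 → 411 − 360 = 51°
297 + 169 = 466 → 466 − 360 = 106°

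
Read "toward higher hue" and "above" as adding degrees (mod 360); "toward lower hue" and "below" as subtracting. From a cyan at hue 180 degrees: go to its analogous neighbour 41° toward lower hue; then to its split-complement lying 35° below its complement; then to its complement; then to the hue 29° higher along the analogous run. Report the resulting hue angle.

−41° (analog 41° ↓): 180 − 41 = 139°
+145° (split-comp 35° ↓): 139 + 145 = 284°
+180° (complement): 284 + 180 = 464 → 464 − 360 = 104°
+29° (analog 29° ↑): 104 + 29 = 133°

133°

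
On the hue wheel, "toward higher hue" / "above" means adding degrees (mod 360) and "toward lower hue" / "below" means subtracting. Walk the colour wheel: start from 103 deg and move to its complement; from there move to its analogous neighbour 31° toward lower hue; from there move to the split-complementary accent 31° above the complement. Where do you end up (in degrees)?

+180° (complement): 103 + 180 = 283°
−31° (analog 31° ↓): 283 − 31 = 252°
+211° (split-comp 31° ↑): 252 + 211 = 463 → 463 − 360 = 103°

103°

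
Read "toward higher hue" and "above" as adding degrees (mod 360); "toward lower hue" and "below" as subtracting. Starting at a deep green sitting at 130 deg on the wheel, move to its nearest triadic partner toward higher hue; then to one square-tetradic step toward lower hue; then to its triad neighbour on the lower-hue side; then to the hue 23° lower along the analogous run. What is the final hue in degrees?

17°

+120° (triadic ↑): 130 + 120 = 250°
−90° (square ↓): 250 − 90 = 160°
−120° (triadic ↓): 160 − 120 = 40°
−23° (analog 23° ↓): 40 − 23 = 17°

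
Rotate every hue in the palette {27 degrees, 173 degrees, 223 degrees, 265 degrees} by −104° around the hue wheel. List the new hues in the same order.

283°, 69°, 119°, 161°

27 − 104 = -77 → -77 + 360 = 283°
173 − 104 = 69°
223 − 104 = 119°
265 − 104 = 161°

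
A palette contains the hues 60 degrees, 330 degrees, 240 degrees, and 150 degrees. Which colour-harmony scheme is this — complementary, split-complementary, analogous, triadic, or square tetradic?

square tetradic

Sort the hues: 60°, 150°, 240°, 330°.
Successive gaps around the wheel: 90°, 90°, 90°, 90°.
Four hues every 90° form a square tetradic scheme.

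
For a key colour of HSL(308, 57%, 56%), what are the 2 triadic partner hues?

68° and 188°

A triad places three hues 120° apart.
308 + 120 = 428 → 428 − 360 = 68°
308 + 240 = 548 → 548 − 360 = 188°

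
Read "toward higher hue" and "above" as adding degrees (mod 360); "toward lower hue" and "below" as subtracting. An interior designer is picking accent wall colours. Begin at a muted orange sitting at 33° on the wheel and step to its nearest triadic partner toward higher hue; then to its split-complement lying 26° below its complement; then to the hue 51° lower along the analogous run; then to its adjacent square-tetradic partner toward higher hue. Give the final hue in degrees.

346°

triadic ↑ +120°: 33 + 120 = 153°
split-comp 26° ↓ +154°: 153 + 154 = 307°
analog 51° ↓ −51°: 307 − 51 = 256°
square ↑ +90°: 256 + 90 = 346°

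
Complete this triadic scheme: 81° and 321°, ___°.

201°

A triad places three hues 120° apart.
The full set through 81° is {81°, 201°, 321°}.
Given {81°, 321°}, the missing hue is 201°.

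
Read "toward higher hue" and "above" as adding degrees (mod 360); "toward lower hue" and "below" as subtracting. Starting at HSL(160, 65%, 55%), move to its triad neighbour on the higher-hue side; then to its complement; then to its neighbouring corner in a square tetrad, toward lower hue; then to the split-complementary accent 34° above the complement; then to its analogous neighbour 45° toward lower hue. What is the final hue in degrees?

160 + 120 = 280°   (triadic ↑)
280 + 180 = 460 → 460 − 360 = 100°   (complement)
100 − 90 = 10°   (square ↓)
10 + 214 = 224°   (split-comp 34° ↑)
224 − 45 = 179°   (analog 45° ↓)

179°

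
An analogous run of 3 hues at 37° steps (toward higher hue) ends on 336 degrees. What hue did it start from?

2 steps of 37° (toward higher hue) give a net shift of +74°.
Start = end − shift: 336 − 74 = 262°

262°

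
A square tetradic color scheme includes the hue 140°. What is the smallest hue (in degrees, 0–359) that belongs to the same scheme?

A square tetradic scheme places four hues every 90°.
The full set through 140° is {50°, 140°, 230°, 320°}.

50°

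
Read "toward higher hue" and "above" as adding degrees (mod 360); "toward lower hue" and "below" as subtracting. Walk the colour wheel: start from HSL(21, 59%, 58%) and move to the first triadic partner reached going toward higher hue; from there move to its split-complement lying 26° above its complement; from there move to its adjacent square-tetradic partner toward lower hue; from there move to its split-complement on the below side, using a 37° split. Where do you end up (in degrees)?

40°

triadic ↑ +120°: 21 + 120 = 141°
split-comp 26° ↑ +206°: 141 + 206 = 347°
square ↓ −90°: 347 − 90 = 257°
split-comp 37° ↓ +143°: 257 + 143 = 400 → 400 − 360 = 40°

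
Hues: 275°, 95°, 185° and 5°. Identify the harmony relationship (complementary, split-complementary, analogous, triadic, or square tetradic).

square tetradic

Sort the hues: 5°, 95°, 185°, 275°.
Successive gaps around the wheel: 90°, 90°, 90°, 90°.
Four hues every 90° form a square tetradic scheme.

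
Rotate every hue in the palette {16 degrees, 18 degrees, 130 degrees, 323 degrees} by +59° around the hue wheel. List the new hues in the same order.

75°, 77°, 189°, 22°

16 + 59 = 75°
18 + 59 = 77°
130 + 59 = 189°
323 + 59 = 382 → 382 − 360 = 22°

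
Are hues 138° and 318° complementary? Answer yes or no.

Angular distance: |138 − 318| = 180 = 180°.
Complementary requires 180°.

yes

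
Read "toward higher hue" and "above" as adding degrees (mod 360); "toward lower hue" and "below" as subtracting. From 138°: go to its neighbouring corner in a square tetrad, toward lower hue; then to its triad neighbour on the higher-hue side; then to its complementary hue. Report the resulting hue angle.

−90° (square ↓): 138 − 90 = 48°
+120° (triadic ↑): 48 + 120 = 168°
+180° (complement): 168 + 180 = 348°

348°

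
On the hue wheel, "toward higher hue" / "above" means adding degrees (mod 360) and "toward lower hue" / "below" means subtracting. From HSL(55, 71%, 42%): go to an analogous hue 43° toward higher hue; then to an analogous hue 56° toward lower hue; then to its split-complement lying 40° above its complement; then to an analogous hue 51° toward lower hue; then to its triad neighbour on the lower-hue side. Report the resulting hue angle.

91°

55 + 43 = 98°   (analog 43° ↑)
98 − 56 = 42°   (analog 56° ↓)
42 + 220 = 262°   (split-comp 40° ↑)
262 − 51 = 211°   (analog 51° ↓)
211 − 120 = 91°   (triadic ↓)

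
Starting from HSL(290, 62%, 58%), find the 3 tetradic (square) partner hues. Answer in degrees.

20°, 110°, 200°

A square tetradic scheme places four hues every 90°.
290 + 90 = 380 → 380 − 360 = 20°
290 + 180 = 470 → 470 − 360 = 110°
290 + 270 = 560 → 560 − 360 = 200°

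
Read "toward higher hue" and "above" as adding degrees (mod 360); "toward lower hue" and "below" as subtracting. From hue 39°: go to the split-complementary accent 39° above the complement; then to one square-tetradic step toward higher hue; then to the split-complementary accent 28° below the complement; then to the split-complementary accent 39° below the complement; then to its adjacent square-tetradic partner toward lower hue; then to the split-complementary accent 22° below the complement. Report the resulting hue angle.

349°

39 + 219 = 258°   (split-comp 39° ↑)
258 + 90 = 348°   (square ↑)
348 + 152 = 500 → 500 − 360 = 140°   (split-comp 28° ↓)
140 + 141 = 281°   (split-comp 39° ↓)
281 − 90 = 191°   (square ↓)
191 + 158 = 349°   (split-comp 22° ↓)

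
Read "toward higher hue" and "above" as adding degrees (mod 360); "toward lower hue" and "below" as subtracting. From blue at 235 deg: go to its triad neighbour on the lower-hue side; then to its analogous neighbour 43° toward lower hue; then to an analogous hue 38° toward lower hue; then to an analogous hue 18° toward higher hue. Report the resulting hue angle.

52°

−120° (triadic ↓): 235 − 120 = 115°
−43° (analog 43° ↓): 115 − 43 = 72°
−38° (analog 38° ↓): 72 − 38 = 34°
+18° (analog 18° ↑): 34 + 18 = 52°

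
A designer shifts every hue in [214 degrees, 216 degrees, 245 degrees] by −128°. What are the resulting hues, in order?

86°, 88°, 117°

214 − 128 = 86°
216 − 128 = 88°
245 − 128 = 117°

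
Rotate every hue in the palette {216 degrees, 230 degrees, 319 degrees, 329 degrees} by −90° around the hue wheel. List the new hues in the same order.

126°, 140°, 229°, 239°

216 − 90 = 126°
230 − 90 = 140°
319 − 90 = 229°
329 − 90 = 239°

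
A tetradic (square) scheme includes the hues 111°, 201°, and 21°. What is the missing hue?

A square tetradic scheme places four hues every 90°.
The full set through 21° is {21°, 111°, 201°, 291°}.
Given {21°, 111°, 201°}, the missing hue is 291°.

291°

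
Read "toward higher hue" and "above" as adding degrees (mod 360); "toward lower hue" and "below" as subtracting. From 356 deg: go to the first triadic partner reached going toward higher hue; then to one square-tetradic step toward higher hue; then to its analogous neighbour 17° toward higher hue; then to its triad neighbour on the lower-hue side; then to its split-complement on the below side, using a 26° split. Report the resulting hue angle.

257°

356 + 120 = 476 → 476 − 360 = 116°   (triadic ↑)
116 + 90 = 206°   (square ↑)
206 + 17 = 223°   (analog 17° ↑)
223 − 120 = 103°   (triadic ↓)
103 + 154 = 257°   (split-comp 26° ↓)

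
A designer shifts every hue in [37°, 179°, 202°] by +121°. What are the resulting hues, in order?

158°, 300°, 323°

37 + 121 = 158°
179 + 121 = 300°
202 + 121 = 323°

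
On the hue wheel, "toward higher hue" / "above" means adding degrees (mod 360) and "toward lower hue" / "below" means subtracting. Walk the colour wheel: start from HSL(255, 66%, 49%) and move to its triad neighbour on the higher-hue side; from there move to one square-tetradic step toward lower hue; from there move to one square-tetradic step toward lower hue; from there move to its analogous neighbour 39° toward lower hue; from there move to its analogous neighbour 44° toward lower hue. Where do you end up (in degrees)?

255 + 120 = 375 → 375 − 360 = 15°   (triadic ↑)
15 − 90 = -75 → -75 + 360 = 285°   (square ↓)
285 − 90 = 195°   (square ↓)
195 − 39 = 156°   (analog 39° ↓)
156 − 44 = 112°   (analog 44° ↓)

112°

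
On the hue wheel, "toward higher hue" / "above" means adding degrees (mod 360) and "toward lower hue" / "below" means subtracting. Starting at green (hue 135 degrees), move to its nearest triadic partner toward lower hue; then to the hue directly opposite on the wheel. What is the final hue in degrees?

135 − 120 = 15°   (triadic ↓)
15 + 180 = 195°   (complement)

195°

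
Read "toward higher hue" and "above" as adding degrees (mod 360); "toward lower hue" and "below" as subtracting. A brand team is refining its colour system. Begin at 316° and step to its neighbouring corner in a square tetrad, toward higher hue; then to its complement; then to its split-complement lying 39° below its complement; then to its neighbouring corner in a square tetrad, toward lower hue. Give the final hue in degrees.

square ↑ +90°: 316 + 90 = 406 → 406 − 360 = 46°
complement +180°: 46 + 180 = 226°
split-comp 39° ↓ +141°: 226 + 141 = 367 → 367 − 360 = 7°
square ↓ −90°: 7 − 90 = -83 → -83 + 360 = 277°

277°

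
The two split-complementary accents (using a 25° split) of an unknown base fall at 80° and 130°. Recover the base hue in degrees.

285°

The accents sit 25° either side of the complement, so the complement is their short-arc midpoint on the wheel.
Short-arc midpoint of 80° and 130°: 105°.
Base is 180° from the complement: 105 − 180 = -75 → -75 + 360 = 285°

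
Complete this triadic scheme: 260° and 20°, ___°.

A triad places three hues 120° apart.
The full set through 20° is {20°, 140°, 260°}.
Given {20°, 260°}, the missing hue is 140°.

140°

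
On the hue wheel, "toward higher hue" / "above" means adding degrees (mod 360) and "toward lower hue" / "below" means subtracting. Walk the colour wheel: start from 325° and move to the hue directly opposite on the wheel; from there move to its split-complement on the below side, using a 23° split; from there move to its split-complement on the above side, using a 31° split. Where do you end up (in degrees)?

153°

325 + 180 = 505 → 505 − 360 = 145°   (complement)
145 + 157 = 302°   (split-comp 23° ↓)
302 + 211 = 513 → 513 − 360 = 153°   (split-comp 31° ↑)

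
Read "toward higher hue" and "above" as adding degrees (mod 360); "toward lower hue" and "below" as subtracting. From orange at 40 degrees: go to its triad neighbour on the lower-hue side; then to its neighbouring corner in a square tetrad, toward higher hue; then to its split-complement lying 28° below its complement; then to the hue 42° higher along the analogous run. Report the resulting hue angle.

40 − 120 = -80 → -80 + 360 = 280°   (triadic ↓)
280 + 90 = 370 → 370 − 360 = 10°   (square ↑)
10 + 152 = 162°   (split-comp 28° ↓)
162 + 42 = 204°   (analog 42° ↑)

204°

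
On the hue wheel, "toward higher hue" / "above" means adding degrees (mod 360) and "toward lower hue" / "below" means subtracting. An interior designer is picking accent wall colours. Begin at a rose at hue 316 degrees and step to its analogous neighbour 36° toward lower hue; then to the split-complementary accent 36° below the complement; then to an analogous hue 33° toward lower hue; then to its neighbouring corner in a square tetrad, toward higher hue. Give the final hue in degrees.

analog 36° ↓ −36°: 316 − 36 = 280°
split-comp 36° ↓ +144°: 280 + 144 = 424 → 424 − 360 = 64°
analog 33° ↓ −33°: 64 − 33 = 31°
square ↑ +90°: 31 + 90 = 121°

121°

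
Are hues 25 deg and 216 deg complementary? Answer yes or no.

no

Angular distance: |25 − 216| = 191; shorter arc = 360 − 191 = 169°.
Complementary requires 180°.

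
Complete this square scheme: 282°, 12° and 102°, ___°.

A square tetradic scheme places four hues every 90°.
The full set through 12° is {12°, 102°, 192°, 282°}.
Given {12°, 102°, 282°}, the missing hue is 192°.

192°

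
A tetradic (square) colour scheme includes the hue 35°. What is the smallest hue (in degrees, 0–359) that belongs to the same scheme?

A square tetradic scheme places four hues every 90°.
The full set through 35° is {35°, 125°, 215°, 305°}.

35°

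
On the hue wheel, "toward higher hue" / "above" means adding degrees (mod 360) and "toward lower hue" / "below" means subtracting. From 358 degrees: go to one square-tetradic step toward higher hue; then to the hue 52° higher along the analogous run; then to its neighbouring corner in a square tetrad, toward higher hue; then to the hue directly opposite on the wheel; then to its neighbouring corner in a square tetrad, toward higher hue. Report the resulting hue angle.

358 + 90 = 448 → 448 − 360 = 88°   (square ↑)
88 + 52 = 140°   (analog 52° ↑)
140 + 90 = 230°   (square ↑)
230 + 180 = 410 → 410 − 360 = 50°   (complement)
50 + 90 = 140°   (square ↑)

140°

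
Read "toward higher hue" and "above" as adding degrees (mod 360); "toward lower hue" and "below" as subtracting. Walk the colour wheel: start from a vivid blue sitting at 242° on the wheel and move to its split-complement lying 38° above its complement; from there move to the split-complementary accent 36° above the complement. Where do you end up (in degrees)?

316°

split-comp 38° ↑ +218°: 242 + 218 = 460 → 460 − 360 = 100°
split-comp 36° ↑ +216°: 100 + 216 = 316°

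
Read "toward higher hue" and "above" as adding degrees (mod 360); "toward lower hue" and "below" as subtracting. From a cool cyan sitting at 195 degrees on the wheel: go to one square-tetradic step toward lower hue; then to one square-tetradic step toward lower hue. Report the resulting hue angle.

15°

square ↓ −90°: 195 − 90 = 105°
square ↓ −90°: 105 − 90 = 15°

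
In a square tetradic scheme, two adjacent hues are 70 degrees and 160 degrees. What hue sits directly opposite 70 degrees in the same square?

250°

A square tetradic scheme places four hues 90° apart; opposite corners are 180° apart.
70 + 180 = 250°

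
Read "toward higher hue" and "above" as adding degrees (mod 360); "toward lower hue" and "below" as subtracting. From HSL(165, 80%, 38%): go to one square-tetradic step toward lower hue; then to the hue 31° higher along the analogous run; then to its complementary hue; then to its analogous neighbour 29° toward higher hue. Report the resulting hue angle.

315°

165 − 90 = 75°   (square ↓)
75 + 31 = 106°   (analog 31° ↑)
106 + 180 = 286°   (complement)
286 + 29 = 315°   (analog 29° ↑)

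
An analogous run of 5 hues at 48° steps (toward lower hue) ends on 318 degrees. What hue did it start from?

4 steps of 48° (toward lower hue) give a net shift of −192°.
Start = end − shift: 318 + 192 = 510 → 510 − 360 = 150°

150°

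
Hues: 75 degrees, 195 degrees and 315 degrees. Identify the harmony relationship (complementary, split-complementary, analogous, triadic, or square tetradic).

triadic

Sort the hues: 75°, 195°, 315°.
Successive gaps around the wheel: 120°, 120°, 120°.
Three hues equally spaced 120° apart form a triad.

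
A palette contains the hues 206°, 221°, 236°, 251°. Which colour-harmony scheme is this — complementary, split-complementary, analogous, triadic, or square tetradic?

Sort the hues: 206°, 221°, 236°, 251°.
Successive gaps around the wheel: 15°, 15°, 15°, 315°.
A run of hues at equal small steps (15°) with one large closing gap is an analogous group.

analogous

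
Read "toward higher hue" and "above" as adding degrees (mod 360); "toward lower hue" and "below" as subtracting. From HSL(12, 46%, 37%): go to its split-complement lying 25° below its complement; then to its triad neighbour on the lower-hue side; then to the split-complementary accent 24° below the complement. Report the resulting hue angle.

203°

12 + 155 = 167°   (split-comp 25° ↓)
167 − 120 = 47°   (triadic ↓)
47 + 156 = 203°   (split-comp 24° ↓)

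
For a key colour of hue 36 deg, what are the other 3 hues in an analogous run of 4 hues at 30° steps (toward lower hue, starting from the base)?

6°, 336°, and 306°

Analogous hues sit every 30° along the wheel.
36 − 30 = 6°
36 − 60 = -24 → -24 + 360 = 336°
36 − 90 = -54 → -54 + 360 = 306°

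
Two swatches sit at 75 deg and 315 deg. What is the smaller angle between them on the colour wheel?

120°

|75 − 315| = 240.
The shorter arc is 360 − 240 = 120°.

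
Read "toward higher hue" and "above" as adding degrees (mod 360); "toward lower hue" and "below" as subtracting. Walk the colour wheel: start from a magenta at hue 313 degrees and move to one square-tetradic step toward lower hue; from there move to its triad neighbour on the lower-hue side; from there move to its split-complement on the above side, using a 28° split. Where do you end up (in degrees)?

311°

−90° (square ↓): 313 − 90 = 223°
−120° (triadic ↓): 223 − 120 = 103°
+208° (split-comp 28° ↑): 103 + 208 = 311°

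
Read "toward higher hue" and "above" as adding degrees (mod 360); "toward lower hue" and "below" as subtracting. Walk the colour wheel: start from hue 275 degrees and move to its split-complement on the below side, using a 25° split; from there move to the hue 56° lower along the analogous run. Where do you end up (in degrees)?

+155° (split-comp 25° ↓): 275 + 155 = 430 → 430 − 360 = 70°
−56° (analog 56° ↓): 70 − 56 = 14°

14°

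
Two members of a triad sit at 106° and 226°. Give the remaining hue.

A triad spaces three hues 120° apart.
The full set is {106°, 226°, 346°}.

346°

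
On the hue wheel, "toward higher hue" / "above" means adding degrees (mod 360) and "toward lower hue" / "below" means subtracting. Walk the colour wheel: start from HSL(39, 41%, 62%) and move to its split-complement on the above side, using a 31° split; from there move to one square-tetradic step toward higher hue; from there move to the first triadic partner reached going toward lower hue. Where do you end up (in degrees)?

220°

39 + 211 = 250°   (split-comp 31° ↑)
250 + 90 = 340°   (square ↑)
340 − 120 = 220°   (triadic ↓)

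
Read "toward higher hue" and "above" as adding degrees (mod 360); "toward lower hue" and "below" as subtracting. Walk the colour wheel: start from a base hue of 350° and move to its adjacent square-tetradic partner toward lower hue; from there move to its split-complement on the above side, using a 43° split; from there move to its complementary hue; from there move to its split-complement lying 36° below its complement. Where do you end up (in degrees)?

350 − 90 = 260°   (square ↓)
260 + 223 = 483 → 483 − 360 = 123°   (split-comp 43° ↑)
123 + 180 = 303°   (complement)
303 + 144 = 447 → 447 − 360 = 87°   (split-comp 36° ↓)

87°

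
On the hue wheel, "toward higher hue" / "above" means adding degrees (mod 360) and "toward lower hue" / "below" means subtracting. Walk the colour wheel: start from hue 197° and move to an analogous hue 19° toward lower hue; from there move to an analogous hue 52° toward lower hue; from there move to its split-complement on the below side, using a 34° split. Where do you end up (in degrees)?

272°

analog 19° ↓ −19°: 197 − 19 = 178°
analog 52° ↓ −52°: 178 − 52 = 126°
split-comp 34° ↓ +146°: 126 + 146 = 272°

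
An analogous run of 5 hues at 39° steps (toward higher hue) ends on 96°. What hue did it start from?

300°

4 steps of 39° (toward higher hue) give a net shift of +156°.
Start = end − shift: 96 − 156 = -60 → -60 + 360 = 300°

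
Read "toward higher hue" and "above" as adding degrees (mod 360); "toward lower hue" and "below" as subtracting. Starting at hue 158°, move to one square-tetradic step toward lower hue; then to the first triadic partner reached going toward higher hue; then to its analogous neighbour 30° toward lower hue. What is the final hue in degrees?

−90° (square ↓): 158 − 90 = 68°
+120° (triadic ↑): 68 + 120 = 188°
−30° (analog 30° ↓): 188 − 30 = 158°

158°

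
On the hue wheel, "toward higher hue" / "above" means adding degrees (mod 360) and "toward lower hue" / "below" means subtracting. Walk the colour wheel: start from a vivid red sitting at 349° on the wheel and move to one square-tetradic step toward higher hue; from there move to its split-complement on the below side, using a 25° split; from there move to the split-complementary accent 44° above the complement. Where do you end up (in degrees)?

98°

349 + 90 = 439 → 439 − 360 = 79°   (square ↑)
79 + 155 = 234°   (split-comp 25° ↓)
234 + 224 = 458 → 458 − 360 = 98°   (split-comp 44° ↑)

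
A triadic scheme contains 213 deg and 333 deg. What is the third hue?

A triad spaces three hues 120° apart.
The full set is {93°, 213°, 333°}.

93°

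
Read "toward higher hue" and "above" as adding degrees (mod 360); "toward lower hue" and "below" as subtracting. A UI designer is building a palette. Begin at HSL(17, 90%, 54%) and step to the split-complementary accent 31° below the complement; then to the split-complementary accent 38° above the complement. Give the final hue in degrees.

24°

split-comp 31° ↓ +149°: 17 + 149 = 166°
split-comp 38° ↑ +218°: 166 + 218 = 384 → 384 − 360 = 24°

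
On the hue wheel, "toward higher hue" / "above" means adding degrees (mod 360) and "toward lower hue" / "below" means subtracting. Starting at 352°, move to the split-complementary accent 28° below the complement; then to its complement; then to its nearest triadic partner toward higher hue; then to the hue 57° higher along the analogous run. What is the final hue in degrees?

141°

split-comp 28° ↓ +152°: 352 + 152 = 504 → 504 − 360 = 144°
complement +180°: 144 + 180 = 324°
triadic ↑ +120°: 324 + 120 = 444 → 444 − 360 = 84°
analog 57° ↑ +57°: 84 + 57 = 141°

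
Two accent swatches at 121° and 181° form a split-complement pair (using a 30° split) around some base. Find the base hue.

331°

The accents sit 30° either side of the complement, so the complement is their short-arc midpoint on the wheel.
Short-arc midpoint of 121° and 181°: 151°.
Base is 180° from the complement: 151 − 180 = -29 → -29 + 360 = 331°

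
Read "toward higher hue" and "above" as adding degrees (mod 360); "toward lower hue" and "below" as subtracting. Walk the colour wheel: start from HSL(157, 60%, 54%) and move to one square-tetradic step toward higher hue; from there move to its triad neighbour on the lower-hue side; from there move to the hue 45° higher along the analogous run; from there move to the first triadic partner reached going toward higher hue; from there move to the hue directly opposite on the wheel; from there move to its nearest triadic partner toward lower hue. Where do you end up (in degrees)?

352°

square ↑ +90°: 157 + 90 = 247°
triadic ↓ −120°: 247 − 120 = 127°
analog 45° ↑ +45°: 127 + 45 = 172°
triadic ↑ +120°: 172 + 120 = 292°
complement +180°: 292 + 180 = 472 → 472 − 360 = 112°
triadic ↓ −120°: 112 − 120 = -8 → -8 + 360 = 352°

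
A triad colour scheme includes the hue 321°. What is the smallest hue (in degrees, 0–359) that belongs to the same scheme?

A triad places three hues 120° apart.
The full set through 321° is {81°, 201°, 321°}.

81°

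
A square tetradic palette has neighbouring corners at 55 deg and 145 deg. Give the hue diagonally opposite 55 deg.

A square tetradic scheme places four hues 90° apart; opposite corners are 180° apart.
55 + 180 = 235°

235°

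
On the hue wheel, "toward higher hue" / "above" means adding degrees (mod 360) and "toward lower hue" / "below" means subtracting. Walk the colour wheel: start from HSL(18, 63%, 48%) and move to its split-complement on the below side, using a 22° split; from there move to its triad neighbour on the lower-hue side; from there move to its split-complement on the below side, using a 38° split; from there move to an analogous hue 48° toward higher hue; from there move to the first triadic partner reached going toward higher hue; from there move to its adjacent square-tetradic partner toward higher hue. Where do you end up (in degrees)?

split-comp 22° ↓ +158°: 18 + 158 = 176°
triadic ↓ −120°: 176 − 120 = 56°
split-comp 38° ↓ +142°: 56 + 142 = 198°
analog 48° ↑ +48°: 198 + 48 = 246°
triadic ↑ +120°: 246 + 120 = 366 → 366 − 360 = 6°
square ↑ +90°: 6 + 90 = 96°

96°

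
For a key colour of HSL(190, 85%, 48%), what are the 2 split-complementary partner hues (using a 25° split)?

Split-complementary hues sit 25° either side of the complement.
Complement of 190 degrees: 190 + 180 = 370 → 370 − 360 = 10°
10 − 25 = -15 → -15 + 360 = 345°
10 + 25 = 35°

345° and 35°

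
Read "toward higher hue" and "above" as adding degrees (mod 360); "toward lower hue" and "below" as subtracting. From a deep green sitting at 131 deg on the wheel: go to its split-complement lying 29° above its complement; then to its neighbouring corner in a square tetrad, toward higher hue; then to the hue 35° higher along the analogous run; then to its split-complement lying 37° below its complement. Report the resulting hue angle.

+209° (split-comp 29° ↑): 131 + 209 = 340°
+90° (square ↑): 340 + 90 = 430 → 430 − 360 = 70°
+35° (analog 35° ↑): 70 + 35 = 105°
+143° (split-comp 37° ↓): 105 + 143 = 248°

248°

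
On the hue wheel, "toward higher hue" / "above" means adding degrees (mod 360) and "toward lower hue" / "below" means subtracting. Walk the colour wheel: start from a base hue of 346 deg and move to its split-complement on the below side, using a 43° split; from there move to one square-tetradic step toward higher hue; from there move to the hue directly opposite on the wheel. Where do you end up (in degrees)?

split-comp 43° ↓ +137°: 346 + 137 = 483 → 483 − 360 = 123°
square ↑ +90°: 123 + 90 = 213°
complement +180°: 213 + 180 = 393 → 393 − 360 = 33°

33°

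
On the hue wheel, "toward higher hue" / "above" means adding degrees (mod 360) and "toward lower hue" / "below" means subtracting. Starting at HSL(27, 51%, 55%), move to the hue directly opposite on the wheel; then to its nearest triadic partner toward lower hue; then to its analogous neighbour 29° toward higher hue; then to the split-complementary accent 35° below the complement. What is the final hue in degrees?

261°

+180° (complement): 27 + 180 = 207°
−120° (triadic ↓): 207 − 120 = 87°
+29° (analog 29° ↑): 87 + 29 = 116°
+145° (split-comp 35° ↓): 116 + 145 = 261°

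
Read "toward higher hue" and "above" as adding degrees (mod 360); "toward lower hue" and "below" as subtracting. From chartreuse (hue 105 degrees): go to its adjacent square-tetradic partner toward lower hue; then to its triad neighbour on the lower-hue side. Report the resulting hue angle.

105 − 90 = 15°   (square ↓)
15 − 120 = -105 → -105 + 360 = 255°   (triadic ↓)

255°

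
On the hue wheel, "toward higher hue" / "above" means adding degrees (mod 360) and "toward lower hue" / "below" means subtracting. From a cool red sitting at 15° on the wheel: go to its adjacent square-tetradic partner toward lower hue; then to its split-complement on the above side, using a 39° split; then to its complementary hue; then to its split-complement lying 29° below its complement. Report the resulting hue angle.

115°

15 − 90 = -75 → -75 + 360 = 285°   (square ↓)
285 + 219 = 504 → 504 − 360 = 144°   (split-comp 39° ↑)
144 + 180 = 324°   (complement)
324 + 151 = 475 → 475 − 360 = 115°   (split-comp 29° ↓)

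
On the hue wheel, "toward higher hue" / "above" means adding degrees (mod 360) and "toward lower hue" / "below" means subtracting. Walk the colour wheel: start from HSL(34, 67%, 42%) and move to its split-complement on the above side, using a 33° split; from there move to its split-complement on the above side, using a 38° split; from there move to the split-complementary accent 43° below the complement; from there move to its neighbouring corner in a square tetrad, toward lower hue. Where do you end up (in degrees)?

34 + 213 = 247°   (split-comp 33° ↑)
247 + 218 = 465 → 465 − 360 = 105°   (split-comp 38° ↑)
105 + 137 = 242°   (split-comp 43° ↓)
242 − 90 = 152°   (square ↓)

152°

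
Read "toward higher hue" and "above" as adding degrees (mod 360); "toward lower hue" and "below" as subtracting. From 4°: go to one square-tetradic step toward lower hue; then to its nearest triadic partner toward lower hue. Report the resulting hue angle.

154°

square ↓ −90°: 4 − 90 = -86 → -86 + 360 = 274°
triadic ↓ −120°: 274 − 120 = 154°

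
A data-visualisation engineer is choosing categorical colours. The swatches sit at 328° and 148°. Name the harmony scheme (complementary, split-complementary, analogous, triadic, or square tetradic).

complementary

Sort the hues: 148°, 328°.
Successive gaps around the wheel: 180°, 180°.
Two hues 180° apart are complementary.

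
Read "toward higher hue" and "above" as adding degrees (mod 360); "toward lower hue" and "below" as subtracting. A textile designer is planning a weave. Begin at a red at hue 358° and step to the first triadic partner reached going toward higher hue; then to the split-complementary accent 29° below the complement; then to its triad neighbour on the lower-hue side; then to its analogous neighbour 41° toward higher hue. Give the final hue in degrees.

triadic ↑ +120°: 358 + 120 = 478 → 478 − 360 = 118°
split-comp 29° ↓ +151°: 118 + 151 = 269°
triadic ↓ −120°: 269 − 120 = 149°
analog 41° ↑ +41°: 149 + 41 = 190°

190°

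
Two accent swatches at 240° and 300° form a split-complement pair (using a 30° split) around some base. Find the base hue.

90°

The accents sit 30° either side of the complement, so the complement is their short-arc midpoint on the wheel.
Short-arc midpoint of 240° and 300°: 270°.
Base is 180° from the complement: 270 − 180 = 90°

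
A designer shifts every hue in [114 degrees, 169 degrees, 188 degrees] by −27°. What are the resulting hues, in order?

87°, 142°, 161°

114 − 27 = 87°
169 − 27 = 142°
188 − 27 = 161°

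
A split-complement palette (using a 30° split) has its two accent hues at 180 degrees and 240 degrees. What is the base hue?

The accents sit 30° either side of the complement, so the complement is their short-arc midpoint on the wheel.
Short-arc midpoint of 180° and 240°: 210°.
Base is 180° from the complement: 210 − 180 = 30°

30°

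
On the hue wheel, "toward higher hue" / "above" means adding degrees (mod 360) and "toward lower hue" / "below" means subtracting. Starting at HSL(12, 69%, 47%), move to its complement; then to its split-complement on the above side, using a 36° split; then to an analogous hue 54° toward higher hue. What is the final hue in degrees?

102°

12 + 180 = 192°   (complement)
192 + 216 = 408 → 408 − 360 = 48°   (split-comp 36° ↑)
48 + 54 = 102°   (analog 54° ↑)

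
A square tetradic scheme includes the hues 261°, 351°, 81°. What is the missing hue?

171°

A square tetradic scheme places four hues every 90°.
The full set through 81° is {81°, 171°, 261°, 351°}.
Given {81°, 261°, 351°}, the missing hue is 171°.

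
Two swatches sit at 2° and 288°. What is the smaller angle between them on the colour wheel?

|2 − 288| = 286.
The shorter arc is 360 − 286 = 74°.

74°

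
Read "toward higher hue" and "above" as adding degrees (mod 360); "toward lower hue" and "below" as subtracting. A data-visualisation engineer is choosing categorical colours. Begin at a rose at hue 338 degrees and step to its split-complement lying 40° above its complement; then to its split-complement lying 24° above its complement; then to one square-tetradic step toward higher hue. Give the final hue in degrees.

132°

338 + 220 = 558 → 558 − 360 = 198°   (split-comp 40° ↑)
198 + 204 = 402 → 402 − 360 = 42°   (split-comp 24° ↑)
42 + 90 = 132°   (square ↑)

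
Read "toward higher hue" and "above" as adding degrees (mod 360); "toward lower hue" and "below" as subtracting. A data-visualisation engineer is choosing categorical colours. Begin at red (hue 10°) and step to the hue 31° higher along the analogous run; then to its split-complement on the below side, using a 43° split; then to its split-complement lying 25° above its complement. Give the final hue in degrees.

+31° (analog 31° ↑): 10 + 31 = 41°
+137° (split-comp 43° ↓): 41 + 137 = 178°
+205° (split-comp 25° ↑): 178 + 205 = 383 → 383 − 360 = 23°

23°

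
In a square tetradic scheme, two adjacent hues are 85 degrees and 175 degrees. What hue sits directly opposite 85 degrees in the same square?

A square tetradic scheme places four hues 90° apart; opposite corners are 180° apart.
85 + 180 = 265°

265°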